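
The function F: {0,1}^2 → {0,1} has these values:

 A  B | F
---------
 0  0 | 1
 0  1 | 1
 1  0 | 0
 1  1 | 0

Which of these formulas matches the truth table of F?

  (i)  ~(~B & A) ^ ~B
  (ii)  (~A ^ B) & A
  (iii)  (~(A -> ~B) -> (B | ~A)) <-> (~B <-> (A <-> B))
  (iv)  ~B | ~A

iii

(i) fails at (0,0): the formula yields 0, F is 1.
(ii) fails at (0,0): the formula yields 0, F is 1.
(iv) fails at (1,0): the formula yields 1, F is 0.
That leaves (iii). Evaluating it on every row reproduces the table of F exactly.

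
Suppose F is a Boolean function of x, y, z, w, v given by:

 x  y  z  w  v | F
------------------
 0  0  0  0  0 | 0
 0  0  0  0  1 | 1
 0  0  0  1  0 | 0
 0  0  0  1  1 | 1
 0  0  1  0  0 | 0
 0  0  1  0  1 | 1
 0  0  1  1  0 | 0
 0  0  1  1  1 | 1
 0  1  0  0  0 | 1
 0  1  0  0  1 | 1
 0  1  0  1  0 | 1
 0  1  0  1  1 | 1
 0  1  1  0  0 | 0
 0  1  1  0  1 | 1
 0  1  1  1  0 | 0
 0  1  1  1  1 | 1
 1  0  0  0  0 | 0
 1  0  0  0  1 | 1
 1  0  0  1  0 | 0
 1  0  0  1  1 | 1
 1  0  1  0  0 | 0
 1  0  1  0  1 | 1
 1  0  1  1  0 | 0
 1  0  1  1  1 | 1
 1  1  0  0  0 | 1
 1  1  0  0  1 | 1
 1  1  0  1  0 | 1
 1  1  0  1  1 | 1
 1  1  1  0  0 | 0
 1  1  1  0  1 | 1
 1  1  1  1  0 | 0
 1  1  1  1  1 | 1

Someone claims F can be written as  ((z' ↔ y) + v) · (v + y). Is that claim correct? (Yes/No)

Test each input against both F and the formula:
  x=0, y=0, z=0, w=0, v=0: formula gives 0, F = 0 ✓
  x=0, y=0, z=0, w=0, v=1: formula gives 1, F = 1 ✓
  x=0, y=0, z=0, w=1, v=0: formula gives 0, F = 0 ✓
  x=0, y=0, z=0, w=1, v=1: formula gives 1, F = 1 ✓
  … (the remaining 28 rows also agree.)
All 32 rows match — the expression computes F exactly.

Yes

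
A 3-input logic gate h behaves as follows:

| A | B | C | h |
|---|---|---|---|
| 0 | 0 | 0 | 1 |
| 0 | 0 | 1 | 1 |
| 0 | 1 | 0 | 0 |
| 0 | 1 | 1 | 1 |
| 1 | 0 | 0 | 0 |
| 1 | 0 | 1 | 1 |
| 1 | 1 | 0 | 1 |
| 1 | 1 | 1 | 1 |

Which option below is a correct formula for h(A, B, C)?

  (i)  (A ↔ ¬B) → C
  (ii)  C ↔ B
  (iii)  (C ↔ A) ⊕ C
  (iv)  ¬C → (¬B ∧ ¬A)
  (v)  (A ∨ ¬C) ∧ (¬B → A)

i

(ii) fails at (0,0,1): the formula yields 0, h is 1.
(iii) fails at (0,1,0): the formula yields 1, h is 0.
(iv) fails at (1,1,0): the formula yields 0, h is 1.
(v) fails at (0,0,0): the formula yields 0, h is 1.
(i) is the remaining candidate, and it agrees with h on all 8 inputs.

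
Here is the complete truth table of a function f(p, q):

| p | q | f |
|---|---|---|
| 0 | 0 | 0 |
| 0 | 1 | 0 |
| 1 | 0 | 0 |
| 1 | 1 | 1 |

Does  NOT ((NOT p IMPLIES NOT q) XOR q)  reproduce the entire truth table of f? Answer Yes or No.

Check the formula against f row by row:
  p=0, q=0: formula gives 0, f = 0 ✓
  p=0, q=1: formula gives 0, f = 0 ✓
  p=1, q=0: formula gives 0, f = 0 ✓
  p=1, q=1: formula gives 1, f = 1 ✓
No disagreement on any input; they are logically equivalent.

Yes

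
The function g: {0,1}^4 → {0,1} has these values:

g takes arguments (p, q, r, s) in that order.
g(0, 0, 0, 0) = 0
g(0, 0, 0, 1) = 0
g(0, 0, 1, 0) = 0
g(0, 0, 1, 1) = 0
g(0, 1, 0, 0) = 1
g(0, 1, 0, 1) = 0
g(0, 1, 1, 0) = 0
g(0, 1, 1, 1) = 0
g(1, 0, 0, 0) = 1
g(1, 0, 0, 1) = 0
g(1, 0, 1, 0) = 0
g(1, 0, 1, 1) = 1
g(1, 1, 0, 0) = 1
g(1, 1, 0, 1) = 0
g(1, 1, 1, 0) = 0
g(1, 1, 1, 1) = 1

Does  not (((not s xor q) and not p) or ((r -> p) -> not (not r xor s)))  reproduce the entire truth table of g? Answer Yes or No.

Yes

Evaluate not (((not s xor q) and not p) or ((r -> p) -> not (not r xor s))) on each row and compare to g:
  p=0, q=0, r=0, s=0: formula gives 0, g = 0 ✓
  p=0, q=0, r=0, s=1: formula gives 0, g = 0 ✓
  p=0, q=0, r=1, s=0: formula gives 0, g = 0 ✓
  p=0, q=0, r=1, s=1: formula gives 0, g = 0 ✓
  … (the remaining 12 rows also agree.)
No disagreement on any input; they are logically equivalent.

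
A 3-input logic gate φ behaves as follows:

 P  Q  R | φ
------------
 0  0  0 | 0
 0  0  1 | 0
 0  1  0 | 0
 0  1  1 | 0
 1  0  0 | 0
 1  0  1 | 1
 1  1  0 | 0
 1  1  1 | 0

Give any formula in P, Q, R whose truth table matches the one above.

φ(P, Q, R) = (P ∧ ¬Q) ∧ R

φ is 1 on exactly one input, (1,0,1), whose minterm is P·¬Q·R. So φ is just that conjunction.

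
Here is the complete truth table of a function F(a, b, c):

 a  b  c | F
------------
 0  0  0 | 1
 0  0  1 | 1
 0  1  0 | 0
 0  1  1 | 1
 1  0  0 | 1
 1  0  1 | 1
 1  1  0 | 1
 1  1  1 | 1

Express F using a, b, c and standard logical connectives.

F(a, b, c) = not ((not a and b) and not c)

F is 0 on exactly one input, (0,1,0), whose minterm is ¬a·b·¬c. So F is the negation of that single conjunction.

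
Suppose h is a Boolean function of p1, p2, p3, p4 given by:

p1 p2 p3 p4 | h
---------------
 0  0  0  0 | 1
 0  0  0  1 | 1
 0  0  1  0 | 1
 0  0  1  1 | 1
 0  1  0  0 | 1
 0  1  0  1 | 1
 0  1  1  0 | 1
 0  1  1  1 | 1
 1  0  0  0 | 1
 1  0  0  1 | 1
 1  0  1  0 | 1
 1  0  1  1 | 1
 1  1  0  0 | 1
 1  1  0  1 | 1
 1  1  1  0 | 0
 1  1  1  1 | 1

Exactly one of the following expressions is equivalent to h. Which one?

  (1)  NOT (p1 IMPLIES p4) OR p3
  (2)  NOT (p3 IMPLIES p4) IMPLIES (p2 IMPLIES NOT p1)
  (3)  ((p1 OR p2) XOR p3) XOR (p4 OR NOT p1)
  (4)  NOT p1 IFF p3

(1): at (0,0,0,0) it gives 0, but h = 1 — eliminated.
(3): at (0,0,1,0) it gives 0, but h = 1 — eliminated.
(4): at (0,0,0,0) it gives 0, but h = 1 — eliminated.
(2) is the remaining candidate, and it agrees with h on all 16 inputs.

2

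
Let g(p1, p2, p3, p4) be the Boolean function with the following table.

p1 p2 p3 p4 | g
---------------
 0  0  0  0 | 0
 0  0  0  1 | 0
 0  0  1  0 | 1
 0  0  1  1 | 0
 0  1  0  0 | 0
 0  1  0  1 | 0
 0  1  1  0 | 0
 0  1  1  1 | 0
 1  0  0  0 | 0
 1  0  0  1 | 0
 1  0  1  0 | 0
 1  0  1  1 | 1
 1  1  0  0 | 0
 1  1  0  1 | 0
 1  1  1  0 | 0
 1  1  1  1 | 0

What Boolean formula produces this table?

g(p1, p2, p3, p4) = (((p1' · p2') · p3) · p4') + (((p1 · p2') · p3) · p4)

Collect the rows where g=1 — (0,0,1,0), (1,0,1,1) — and write one minterm per row: ¬p1·¬p2·p3·¬p4, p1·¬p2·p3·p4. Their union (logical OR) reproduces the table exactly.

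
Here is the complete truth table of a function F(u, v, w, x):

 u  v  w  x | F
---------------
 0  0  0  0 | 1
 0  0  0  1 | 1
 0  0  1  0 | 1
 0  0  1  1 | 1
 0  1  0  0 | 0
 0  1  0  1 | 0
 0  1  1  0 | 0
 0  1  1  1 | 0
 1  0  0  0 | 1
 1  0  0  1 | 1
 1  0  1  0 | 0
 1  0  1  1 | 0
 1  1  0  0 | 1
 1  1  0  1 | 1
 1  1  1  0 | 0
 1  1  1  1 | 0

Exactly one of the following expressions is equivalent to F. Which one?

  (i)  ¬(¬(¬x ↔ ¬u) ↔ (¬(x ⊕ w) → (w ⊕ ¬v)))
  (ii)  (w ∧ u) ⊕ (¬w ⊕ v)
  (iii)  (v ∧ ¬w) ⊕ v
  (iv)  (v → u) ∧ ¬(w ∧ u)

(i) disagrees with F on (0,0,0,1) (formula → 0, table → 1); rule it out.
(ii) disagrees with F on (0,0,1,0) (formula → 0, table → 1); rule it out.
(iii) disagrees with F on (0,0,0,0) (formula → 0, table → 1); rule it out.
That leaves (iv). Evaluating it on every row reproduces the table of F exactly.

iv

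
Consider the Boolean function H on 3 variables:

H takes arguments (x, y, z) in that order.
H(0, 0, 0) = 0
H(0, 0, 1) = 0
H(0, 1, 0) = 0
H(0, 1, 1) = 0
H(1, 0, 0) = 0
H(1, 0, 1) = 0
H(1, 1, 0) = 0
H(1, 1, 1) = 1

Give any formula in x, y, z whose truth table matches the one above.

The output is 1 only when every input is 1 — the AND of all inputs.

H(x, y, z) = (x and y) and z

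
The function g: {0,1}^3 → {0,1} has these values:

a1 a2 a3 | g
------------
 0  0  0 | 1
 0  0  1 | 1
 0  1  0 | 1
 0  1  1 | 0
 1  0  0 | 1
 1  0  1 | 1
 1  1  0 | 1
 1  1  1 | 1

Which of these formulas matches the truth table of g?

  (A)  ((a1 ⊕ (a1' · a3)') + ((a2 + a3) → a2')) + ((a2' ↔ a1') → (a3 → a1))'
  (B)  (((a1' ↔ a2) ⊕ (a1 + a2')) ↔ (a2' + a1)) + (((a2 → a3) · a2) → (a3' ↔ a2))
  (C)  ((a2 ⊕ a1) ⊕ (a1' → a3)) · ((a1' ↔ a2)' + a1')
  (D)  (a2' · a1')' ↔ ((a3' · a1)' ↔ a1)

(A): at (1,1,0) it gives 0, but g = 1 — eliminated.
(C): at (0,0,0) it gives 0, but g = 1 — eliminated.
(D): at (0,1,0) it gives 0, but g = 1 — eliminated.
That leaves (B). Evaluating it on every row reproduces the table of g exactly.

B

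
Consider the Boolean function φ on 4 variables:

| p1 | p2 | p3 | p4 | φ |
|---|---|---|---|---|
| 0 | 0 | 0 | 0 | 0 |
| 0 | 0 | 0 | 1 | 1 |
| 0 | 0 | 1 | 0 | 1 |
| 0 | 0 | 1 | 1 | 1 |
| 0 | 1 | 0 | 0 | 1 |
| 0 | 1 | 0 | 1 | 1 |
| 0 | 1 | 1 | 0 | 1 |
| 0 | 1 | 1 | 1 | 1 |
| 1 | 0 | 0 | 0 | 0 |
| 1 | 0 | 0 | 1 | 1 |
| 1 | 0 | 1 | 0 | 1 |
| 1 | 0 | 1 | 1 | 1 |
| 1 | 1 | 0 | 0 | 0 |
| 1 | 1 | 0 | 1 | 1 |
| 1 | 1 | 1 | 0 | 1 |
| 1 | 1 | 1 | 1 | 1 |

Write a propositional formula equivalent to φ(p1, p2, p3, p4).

φ(p1, p2, p3, p4) = ~(((((~p1 & ~p2) & ~p3) & ~p4) | (((p1 & ~p2) & ~p3) & ~p4)) | (((p1 & p2) & ~p3) & ~p4))

The 0-rows are (0,0,0,0), (1,0,0,0), (1,1,0,0). Take each as a conjunction (¬p1·¬p2·¬p3·¬p4, p1·¬p2·¬p3·¬p4, p1·p2·¬p3·¬p4), form their disjunction, and complement — that gives a formula that is 1 everywhere φ is.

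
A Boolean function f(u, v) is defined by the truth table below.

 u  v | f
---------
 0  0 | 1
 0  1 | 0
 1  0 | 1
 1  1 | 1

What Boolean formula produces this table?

f(u, v) = v → u

This is v → u (false only at 0,1).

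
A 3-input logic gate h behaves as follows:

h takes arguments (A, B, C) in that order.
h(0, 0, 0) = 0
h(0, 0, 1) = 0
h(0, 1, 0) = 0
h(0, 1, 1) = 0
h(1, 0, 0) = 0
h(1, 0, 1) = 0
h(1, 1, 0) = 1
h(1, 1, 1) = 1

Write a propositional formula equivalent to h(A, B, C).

Collect the rows where h=1 — (1,1,0), (1,1,1) — and write one minterm per row: A·B·¬C, A·B·C. Their union (logical OR) reproduces the table exactly.

h(A, B, C) = ((A and B) and not C) or ((A and B) and C)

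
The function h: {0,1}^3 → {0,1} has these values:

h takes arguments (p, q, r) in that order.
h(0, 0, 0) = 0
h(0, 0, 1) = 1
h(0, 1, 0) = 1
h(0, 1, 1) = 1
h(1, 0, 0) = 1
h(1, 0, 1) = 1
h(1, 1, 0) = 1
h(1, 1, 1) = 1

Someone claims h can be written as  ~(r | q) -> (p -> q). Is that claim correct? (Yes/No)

Check the formula against h row by row:
  p=0, q=0, r=0: formula gives 1, but h = 0 ✗
Row (0,0,0) is a counterexample, so the formula is not equivalent to h.

No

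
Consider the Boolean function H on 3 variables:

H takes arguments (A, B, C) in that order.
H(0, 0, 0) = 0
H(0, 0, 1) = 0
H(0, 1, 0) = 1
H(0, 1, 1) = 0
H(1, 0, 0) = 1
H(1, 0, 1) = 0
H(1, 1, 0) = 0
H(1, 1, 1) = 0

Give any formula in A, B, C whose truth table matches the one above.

H(A, B, C) = ((not A and B) and not C) or ((A and not B) and not C)

The 1-rows are (0,1,0), (1,0,0). Each contributes one minterm — ¬A·B·¬C; A·¬B·¬C — and their disjunction is a sum-of-products form of H.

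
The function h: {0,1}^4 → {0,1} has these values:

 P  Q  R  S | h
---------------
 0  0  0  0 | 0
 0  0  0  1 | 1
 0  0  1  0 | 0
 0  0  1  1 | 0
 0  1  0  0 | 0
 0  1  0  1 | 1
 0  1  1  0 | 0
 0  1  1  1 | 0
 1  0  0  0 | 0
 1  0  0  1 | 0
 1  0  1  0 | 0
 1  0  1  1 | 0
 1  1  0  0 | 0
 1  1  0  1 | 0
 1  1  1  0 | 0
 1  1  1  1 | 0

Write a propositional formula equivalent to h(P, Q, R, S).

h(P, Q, R, S) = (((NOT P AND NOT Q) AND NOT R) AND S) OR (((NOT P AND Q) AND NOT R) AND S)

Collect the rows where h=1 — (0,0,0,1), (0,1,0,1) — and write one minterm per row: ¬P·¬Q·¬R·S, ¬P·Q·¬R·S. Their union (logical OR) reproduces the table exactly.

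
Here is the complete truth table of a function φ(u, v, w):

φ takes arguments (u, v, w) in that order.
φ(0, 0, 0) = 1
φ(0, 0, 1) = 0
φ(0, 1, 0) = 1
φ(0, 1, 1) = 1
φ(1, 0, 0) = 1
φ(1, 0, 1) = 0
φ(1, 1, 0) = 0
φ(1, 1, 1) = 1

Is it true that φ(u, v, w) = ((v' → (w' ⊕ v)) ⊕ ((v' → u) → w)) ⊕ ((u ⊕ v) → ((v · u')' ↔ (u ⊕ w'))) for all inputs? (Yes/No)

Check the formula against φ row by row:
  u=0, v=0, w=0: formula gives 1, φ = 1 ✓
  u=0, v=0, w=1: formula gives 0, φ = 0 ✓
  u=0, v=1, w=0: formula gives 1, φ = 1 ✓
  u=0, v=1, w=1: formula gives 1, φ = 1 ✓
  u=1, v=0, w=0: formula gives 1, φ = 1 ✓
  … (the remaining 3 rows also agree.)
All 8 rows match — the expression computes φ exactly.

Yes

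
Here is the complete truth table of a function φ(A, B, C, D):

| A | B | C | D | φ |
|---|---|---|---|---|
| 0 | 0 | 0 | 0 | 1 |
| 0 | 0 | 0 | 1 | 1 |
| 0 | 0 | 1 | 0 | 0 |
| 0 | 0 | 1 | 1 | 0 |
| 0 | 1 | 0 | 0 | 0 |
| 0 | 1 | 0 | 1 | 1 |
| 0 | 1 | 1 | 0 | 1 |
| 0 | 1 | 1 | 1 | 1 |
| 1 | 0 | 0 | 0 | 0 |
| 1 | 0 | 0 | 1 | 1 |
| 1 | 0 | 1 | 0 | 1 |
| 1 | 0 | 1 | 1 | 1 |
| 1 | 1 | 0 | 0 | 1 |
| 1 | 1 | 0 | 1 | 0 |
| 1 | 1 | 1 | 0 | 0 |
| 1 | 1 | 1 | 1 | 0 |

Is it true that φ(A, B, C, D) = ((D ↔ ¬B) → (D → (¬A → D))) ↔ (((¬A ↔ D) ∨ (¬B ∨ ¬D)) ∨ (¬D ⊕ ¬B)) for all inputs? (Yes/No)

Test each input against both φ and the formula:
  A=0, B=0, C=0, D=0: formula gives 1, φ = 1 ✓
  A=0, B=0, C=0, D=1: formula gives 1, φ = 1 ✓
  A=0, B=0, C=1, D=0: formula gives 1, but φ = 0 ✗
Row (0,0,1,0) is a counterexample, so the formula is not equivalent to φ.

No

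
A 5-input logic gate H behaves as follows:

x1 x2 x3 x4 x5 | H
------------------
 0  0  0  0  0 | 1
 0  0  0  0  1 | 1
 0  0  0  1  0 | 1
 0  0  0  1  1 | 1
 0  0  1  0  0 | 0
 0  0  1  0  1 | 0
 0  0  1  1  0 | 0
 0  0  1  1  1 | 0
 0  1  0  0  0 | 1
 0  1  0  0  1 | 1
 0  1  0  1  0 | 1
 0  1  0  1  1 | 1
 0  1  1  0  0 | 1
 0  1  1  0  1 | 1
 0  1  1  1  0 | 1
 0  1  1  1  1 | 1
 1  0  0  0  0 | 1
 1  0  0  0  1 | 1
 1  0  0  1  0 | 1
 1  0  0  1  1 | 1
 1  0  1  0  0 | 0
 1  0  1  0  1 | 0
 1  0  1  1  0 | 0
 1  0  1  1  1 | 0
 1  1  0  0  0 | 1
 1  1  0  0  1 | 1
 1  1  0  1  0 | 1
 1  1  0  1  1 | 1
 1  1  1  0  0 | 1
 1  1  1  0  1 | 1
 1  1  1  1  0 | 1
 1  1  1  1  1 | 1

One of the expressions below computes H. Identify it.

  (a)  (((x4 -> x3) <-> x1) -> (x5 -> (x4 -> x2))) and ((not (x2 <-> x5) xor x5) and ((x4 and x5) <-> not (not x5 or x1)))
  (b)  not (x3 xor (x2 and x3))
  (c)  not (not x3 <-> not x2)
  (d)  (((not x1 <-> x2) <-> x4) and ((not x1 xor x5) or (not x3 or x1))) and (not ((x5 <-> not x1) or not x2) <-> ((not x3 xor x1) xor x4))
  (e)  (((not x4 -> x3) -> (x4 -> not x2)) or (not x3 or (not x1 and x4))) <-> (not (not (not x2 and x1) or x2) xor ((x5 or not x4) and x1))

b

(a) fails at (0,0,0,0,0): the formula yields 0, H is 1.
(c) fails at (0,0,0,0,0): the formula yields 0, H is 1.
(d) fails at (0,0,0,0,0): the formula yields 0, H is 1.
(e) fails at (0,0,0,0,0): the formula yields 0, H is 1.
(b) is the remaining candidate, and it agrees with H on all 32 inputs.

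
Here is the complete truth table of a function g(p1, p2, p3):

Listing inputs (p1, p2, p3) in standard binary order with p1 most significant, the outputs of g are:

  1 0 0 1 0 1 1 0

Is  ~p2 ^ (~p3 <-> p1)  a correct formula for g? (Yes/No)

Check the formula against g row by row:
  p1=0, p2=0, p3=0: formula gives 1, g = 1 ✓
  p1=0, p2=0, p3=1: formula gives 0, g = 0 ✓
  p1=0, p2=1, p3=0: formula gives 0, g = 0 ✓
  p1=0, p2=1, p3=1: formula gives 1, g = 1 ✓
  p1=1, p2=0, p3=0: formula gives 0, g = 0 ✓
  …and likewise for the remaining 3 rows.
All 8 rows match — the expression computes g exactly.

Yes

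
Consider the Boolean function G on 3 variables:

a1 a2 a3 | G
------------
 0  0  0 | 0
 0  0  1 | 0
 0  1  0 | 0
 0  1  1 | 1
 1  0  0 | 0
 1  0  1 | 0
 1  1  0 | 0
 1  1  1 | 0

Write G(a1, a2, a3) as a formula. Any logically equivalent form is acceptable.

Only row (0,1,1) gives 1. That row's minterm ¬a1·a2·a3 is G directly.

G(a1, a2, a3) = (~a1 & a2) & a3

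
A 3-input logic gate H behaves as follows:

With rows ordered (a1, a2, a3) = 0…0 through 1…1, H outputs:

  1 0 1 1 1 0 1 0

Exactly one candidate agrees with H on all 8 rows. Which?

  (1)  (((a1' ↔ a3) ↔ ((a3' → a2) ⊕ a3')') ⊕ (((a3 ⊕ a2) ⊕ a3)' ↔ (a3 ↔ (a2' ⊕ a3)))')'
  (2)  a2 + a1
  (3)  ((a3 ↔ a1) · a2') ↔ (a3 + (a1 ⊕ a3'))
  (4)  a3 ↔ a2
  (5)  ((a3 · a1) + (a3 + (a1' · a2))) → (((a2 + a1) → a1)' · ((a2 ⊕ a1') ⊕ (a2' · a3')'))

5

(1): at (0,1,0) it gives 0, but H = 1 — eliminated.
(2): at (0,0,0) it gives 0, but H = 1 — eliminated.
(3): at (0,1,0) it gives 0, but H = 1 — eliminated.
(4): at (0,1,0) it gives 0, but H = 1 — eliminated.
That leaves (5). Evaluating it on every row reproduces the table of H exactly.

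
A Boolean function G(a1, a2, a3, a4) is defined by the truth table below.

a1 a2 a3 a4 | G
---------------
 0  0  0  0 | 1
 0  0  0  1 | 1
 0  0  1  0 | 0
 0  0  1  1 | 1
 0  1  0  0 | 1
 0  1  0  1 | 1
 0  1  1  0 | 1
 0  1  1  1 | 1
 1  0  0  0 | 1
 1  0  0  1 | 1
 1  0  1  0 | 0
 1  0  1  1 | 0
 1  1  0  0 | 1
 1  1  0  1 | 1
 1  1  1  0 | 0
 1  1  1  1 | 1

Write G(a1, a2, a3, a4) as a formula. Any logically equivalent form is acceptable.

G(a1, a2, a3, a4) = ¬((((((¬a1 ∧ ¬a2) ∧ a3) ∧ ¬a4) ∨ (((a1 ∧ ¬a2) ∧ a3) ∧ ¬a4)) ∨ (((a1 ∧ ¬a2) ∧ a3) ∧ a4)) ∨ (((a1 ∧ a2) ∧ a3) ∧ ¬a4))

There are just 4 zero rows: (0,0,1,0), (1,0,1,0), (1,0,1,1), (1,1,1,0). Their minterms are ¬a1·¬a2·a3·¬a4, a1·¬a2·a3·¬a4, a1·¬a2·a3·a4, a1·a2·a3·¬a4; the OR of those covers precisely the 0-outputs, and negating it yields G.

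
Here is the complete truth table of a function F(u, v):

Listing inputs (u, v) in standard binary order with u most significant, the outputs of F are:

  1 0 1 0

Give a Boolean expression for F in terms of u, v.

The output is the negation of v.

F(u, v) = NOT v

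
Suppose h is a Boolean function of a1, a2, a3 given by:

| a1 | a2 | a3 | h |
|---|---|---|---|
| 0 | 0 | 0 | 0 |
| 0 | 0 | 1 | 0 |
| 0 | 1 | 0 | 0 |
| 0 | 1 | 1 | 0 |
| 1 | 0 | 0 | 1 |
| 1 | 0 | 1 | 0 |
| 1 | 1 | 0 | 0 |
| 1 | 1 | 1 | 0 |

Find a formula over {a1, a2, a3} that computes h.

h is 1 on exactly one input, (1,0,0), whose minterm is a1·¬a2·¬a3. So h is just that conjunction.

h(a1, a2, a3) = (a1 AND NOT a2) AND NOT a3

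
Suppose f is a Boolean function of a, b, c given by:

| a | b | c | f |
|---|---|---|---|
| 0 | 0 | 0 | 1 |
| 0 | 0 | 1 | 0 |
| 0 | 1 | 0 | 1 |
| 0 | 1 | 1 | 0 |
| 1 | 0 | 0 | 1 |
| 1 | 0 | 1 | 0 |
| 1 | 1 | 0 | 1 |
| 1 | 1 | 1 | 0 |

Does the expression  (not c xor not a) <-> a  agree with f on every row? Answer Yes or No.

Yes

Check the formula against f row by row:
  a=0, b=0, c=0: formula gives 1, f = 1 ✓
  a=0, b=0, c=1: formula gives 0, f = 0 ✓
  a=0, b=1, c=0: formula gives 1, f = 1 ✓
  a=0, b=1, c=1: formula gives 0, f = 0 ✓
  a=1, b=0, c=0: formula gives 1, f = 1 ✓
  … (the remaining 3 rows also agree.)
No disagreement on any input; they are logically equivalent.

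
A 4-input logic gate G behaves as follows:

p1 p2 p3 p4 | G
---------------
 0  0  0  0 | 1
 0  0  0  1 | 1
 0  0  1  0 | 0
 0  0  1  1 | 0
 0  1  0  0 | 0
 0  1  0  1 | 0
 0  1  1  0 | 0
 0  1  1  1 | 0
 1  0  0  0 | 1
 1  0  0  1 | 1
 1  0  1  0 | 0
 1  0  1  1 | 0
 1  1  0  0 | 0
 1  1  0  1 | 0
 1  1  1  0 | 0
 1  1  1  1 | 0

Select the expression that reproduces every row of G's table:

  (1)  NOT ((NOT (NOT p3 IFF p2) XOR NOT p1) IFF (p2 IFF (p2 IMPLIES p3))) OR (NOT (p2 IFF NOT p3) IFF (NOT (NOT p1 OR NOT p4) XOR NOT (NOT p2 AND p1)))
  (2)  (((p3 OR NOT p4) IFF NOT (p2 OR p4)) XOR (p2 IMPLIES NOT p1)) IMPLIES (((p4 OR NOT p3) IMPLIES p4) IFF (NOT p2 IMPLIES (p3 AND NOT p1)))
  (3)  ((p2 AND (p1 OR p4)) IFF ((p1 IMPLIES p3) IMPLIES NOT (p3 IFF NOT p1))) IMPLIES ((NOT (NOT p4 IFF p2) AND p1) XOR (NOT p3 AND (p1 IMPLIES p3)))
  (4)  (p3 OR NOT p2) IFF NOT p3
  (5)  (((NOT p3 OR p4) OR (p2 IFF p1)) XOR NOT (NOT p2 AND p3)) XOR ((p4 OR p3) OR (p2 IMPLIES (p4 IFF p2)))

(1): at (0,0,1,0) it gives 1, but G = 0 — eliminated.
(2): at (0,0,1,0) it gives 1, but G = 0 — eliminated.
(3): at (0,1,0,0) it gives 1, but G = 0 — eliminated.
(5): at (0,1,0,1) it gives 1, but G = 0 — eliminated.
(4) is the remaining candidate, and it agrees with G on all 16 inputs.

4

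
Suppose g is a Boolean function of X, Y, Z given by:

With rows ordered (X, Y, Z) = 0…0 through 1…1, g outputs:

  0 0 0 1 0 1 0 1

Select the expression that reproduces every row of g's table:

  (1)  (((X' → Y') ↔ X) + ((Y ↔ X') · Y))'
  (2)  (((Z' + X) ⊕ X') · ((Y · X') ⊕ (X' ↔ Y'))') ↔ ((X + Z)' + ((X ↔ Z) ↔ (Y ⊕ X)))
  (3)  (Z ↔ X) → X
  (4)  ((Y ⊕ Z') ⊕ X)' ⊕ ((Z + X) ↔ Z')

2

(1): at (0,0,0) it gives 1, but g = 0 — eliminated.
(3): at (0,0,1) it gives 1, but g = 0 — eliminated.
(4): at (0,0,1) it gives 1, but g = 0 — eliminated.
(2) is the remaining candidate, and it agrees with g on all 8 inputs.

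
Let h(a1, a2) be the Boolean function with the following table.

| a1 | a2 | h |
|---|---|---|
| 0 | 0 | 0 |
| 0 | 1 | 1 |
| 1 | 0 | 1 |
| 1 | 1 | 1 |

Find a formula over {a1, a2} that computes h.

h(a1, a2) = a1 | a2

The output is 1 whenever at least one input is 1 — the OR of all inputs.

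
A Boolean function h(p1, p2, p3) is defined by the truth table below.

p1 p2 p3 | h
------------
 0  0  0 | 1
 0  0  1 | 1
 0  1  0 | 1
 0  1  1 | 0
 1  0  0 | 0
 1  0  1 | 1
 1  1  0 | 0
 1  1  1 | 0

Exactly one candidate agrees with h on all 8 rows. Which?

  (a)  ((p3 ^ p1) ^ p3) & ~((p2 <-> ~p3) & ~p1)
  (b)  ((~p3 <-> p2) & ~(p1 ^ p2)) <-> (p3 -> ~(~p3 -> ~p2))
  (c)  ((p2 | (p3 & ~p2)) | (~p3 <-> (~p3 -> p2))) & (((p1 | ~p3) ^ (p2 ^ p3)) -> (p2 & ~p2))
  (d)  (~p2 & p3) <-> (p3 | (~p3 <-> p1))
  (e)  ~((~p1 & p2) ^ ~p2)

(a) fails at (0,0,0): the formula yields 0, h is 1.
(b) fails at (0,0,0): the formula yields 0, h is 1.
(c) fails at (0,0,0): the formula yields 0, h is 1.
(e) fails at (0,0,0): the formula yields 0, h is 1.
(d) is the remaining candidate, and it agrees with h on all 8 inputs.

d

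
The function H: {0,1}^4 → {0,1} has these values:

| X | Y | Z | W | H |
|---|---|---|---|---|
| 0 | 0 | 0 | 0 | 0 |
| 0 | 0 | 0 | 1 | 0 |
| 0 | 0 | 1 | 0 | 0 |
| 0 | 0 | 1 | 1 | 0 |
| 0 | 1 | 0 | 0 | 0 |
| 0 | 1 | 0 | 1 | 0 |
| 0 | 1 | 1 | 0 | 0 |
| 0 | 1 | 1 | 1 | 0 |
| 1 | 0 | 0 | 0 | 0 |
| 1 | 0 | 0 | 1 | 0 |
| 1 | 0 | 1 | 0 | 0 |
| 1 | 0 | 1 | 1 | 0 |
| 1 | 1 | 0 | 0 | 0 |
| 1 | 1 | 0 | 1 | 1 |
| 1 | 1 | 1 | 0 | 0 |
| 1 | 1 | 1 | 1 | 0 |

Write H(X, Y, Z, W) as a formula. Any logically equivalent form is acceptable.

H(X, Y, Z, W) = ((X AND Y) AND NOT Z) AND W

Only row (1,1,0,1) gives 1. That row's minterm X·Y·¬Z·W is H directly.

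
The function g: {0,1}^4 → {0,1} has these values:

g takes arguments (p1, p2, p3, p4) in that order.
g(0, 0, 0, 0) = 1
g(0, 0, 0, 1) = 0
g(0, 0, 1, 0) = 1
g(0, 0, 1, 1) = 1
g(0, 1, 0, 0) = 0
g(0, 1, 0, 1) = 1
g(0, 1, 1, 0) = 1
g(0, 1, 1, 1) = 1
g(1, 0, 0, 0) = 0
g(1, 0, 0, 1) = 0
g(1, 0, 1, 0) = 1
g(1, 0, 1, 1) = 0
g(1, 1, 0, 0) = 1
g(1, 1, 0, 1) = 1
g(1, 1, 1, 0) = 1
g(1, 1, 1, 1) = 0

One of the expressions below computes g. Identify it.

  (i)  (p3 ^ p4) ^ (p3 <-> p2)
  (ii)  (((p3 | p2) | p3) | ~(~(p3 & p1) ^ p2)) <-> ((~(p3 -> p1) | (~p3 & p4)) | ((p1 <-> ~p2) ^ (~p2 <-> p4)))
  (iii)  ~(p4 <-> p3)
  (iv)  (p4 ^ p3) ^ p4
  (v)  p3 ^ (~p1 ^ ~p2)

(i) fails at (0,0,1,1): the formula yields 0, g is 1.
(iii) fails at (0,0,0,0): the formula yields 0, g is 1.
(iv) fails at (0,0,0,0): the formula yields 0, g is 1.
(v) fails at (0,0,0,0): the formula yields 0, g is 1.
Only (ii) survives; checking it on all 16 rows confirms it matches g.

ii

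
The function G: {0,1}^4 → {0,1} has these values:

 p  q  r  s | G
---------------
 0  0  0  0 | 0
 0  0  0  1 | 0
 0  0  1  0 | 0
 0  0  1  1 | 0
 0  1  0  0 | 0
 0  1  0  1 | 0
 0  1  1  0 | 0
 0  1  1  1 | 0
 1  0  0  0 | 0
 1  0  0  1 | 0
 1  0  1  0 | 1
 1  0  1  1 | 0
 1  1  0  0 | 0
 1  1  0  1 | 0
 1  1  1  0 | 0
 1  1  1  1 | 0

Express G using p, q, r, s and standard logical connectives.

G(p, q, r, s) = ((p · q') · r) · s'

Only row (1,0,1,0) gives 1. That row's minterm p·¬q·r·¬s is G directly.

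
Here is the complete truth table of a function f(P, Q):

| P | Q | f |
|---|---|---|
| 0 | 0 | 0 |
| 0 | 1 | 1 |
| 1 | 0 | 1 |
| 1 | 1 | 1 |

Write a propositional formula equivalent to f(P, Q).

The output is 1 whenever at least one input is 1 — the OR of all inputs.

f(P, Q) = P OR Q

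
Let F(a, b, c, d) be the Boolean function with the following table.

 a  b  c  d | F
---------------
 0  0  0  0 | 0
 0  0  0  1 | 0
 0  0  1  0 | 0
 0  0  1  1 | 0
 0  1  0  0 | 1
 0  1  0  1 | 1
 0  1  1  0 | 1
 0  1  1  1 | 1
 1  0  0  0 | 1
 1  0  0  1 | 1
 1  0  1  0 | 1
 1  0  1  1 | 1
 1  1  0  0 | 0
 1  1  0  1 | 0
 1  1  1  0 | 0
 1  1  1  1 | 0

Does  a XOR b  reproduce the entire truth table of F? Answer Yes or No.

Yes

Evaluate a XOR b on each row and compare to F:
  a=0, b=0, c=0, d=0: formula gives 0, F = 0 ✓
  a=0, b=0, c=0, d=1: formula gives 0, F = 0 ✓
  a=0, b=0, c=1, d=0: formula gives 0, F = 0 ✓
  a=0, b=0, c=1, d=1: formula gives 0, F = 0 ✓
  …and likewise for the remaining 12 rows.
No disagreement on any input; they are logically equivalent.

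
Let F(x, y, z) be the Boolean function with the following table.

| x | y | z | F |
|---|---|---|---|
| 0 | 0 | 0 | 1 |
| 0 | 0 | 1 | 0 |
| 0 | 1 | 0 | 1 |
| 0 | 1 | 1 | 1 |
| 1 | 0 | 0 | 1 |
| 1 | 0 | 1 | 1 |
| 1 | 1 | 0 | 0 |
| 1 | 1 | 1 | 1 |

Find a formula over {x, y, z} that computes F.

F(x, y, z) = (((x' · y') · z) + ((x · y) · z'))'

The 0-rows are (0,0,1), (1,1,0). Take each as a conjunction (¬x·¬y·z, x·y·¬z), form their disjunction, and complement — that gives a formula that is 1 everywhere F is.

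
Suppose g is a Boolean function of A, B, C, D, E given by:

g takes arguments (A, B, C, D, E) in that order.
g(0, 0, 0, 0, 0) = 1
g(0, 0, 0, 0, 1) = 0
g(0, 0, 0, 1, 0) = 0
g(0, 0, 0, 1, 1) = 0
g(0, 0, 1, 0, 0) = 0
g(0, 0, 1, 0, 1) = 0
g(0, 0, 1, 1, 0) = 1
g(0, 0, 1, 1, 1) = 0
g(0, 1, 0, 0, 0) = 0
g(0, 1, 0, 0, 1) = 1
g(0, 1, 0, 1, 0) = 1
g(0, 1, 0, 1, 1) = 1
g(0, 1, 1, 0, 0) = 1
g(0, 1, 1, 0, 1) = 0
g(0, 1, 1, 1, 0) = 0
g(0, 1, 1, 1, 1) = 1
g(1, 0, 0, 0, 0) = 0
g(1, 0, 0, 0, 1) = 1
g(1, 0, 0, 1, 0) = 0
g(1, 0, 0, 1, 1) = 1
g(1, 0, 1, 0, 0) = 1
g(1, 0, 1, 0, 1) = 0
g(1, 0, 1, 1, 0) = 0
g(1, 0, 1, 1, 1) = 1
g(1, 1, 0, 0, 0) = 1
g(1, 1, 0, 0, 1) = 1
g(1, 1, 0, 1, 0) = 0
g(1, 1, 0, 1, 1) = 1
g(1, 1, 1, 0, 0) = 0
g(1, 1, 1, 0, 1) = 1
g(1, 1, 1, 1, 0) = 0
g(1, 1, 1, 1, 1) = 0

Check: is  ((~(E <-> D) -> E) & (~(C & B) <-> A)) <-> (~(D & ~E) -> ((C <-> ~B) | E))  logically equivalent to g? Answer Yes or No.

Evaluate ((~(E <-> D) -> E) & (~(C & B) <-> A)) <-> (~(D & ~E) -> ((C <-> ~B) | E)) on each row and compare to g:
  A=0, B=0, C=0, D=0, E=0: formula gives 1, g = 1 ✓
  A=0, B=0, C=0, D=0, E=1: formula gives 0, g = 0 ✓
  A=0, B=0, C=0, D=1, E=0: formula gives 0, g = 0 ✓
  A=0, B=0, C=0, D=1, E=1: formula gives 0, g = 0 ✓
  …
  A=0, B=0, C=1, D=1, E=0: formula gives 0, but g = 1 ✗
A single disagreement suffices: at (0,0,1,1,0) they differ, so the formula does not compute g.

No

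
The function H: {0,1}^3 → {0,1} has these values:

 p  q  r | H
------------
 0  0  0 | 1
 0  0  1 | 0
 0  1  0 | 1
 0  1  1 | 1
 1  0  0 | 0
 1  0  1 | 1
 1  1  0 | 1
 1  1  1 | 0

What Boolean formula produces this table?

H(p, q, r) = ~((((~p & ~q) & r) | ((p & ~q) & ~r)) | ((p & q) & r))

There are just 3 zero rows: (0,0,1), (1,0,0), (1,1,1). Their minterms are ¬p·¬q·r, p·¬q·¬r, p·q·r; the OR of those covers precisely the 0-outputs, and negating it yields H.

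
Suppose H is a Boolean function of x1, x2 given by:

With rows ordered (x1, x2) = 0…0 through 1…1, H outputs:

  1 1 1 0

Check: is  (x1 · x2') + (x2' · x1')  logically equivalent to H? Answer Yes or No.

No

Evaluate (x1 · x2') + (x2' · x1') on each row and compare to H:
  x1=0, x2=0: formula gives 1, H = 1 ✓
  x1=0, x2=1: formula gives 0, but H = 1 ✗
A single disagreement suffices: at (0,1) they differ, so the formula does not compute H.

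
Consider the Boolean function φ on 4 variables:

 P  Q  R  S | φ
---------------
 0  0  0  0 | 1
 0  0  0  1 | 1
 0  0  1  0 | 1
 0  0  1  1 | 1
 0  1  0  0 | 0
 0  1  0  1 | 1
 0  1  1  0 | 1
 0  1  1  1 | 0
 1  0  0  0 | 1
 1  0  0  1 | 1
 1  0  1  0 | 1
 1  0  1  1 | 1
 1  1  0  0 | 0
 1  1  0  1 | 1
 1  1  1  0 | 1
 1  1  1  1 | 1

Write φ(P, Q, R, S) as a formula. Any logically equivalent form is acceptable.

φ is 0 on only 3 rows — (0,1,0,0), (0,1,1,1), (1,1,0,0). Writing each as a minterm (¬P·Q·¬R·¬S, ¬P·Q·R·S, P·Q·¬R·¬S) and OR-ing them characterizes exactly where φ=0, so φ is the negation of that disjunction.

φ(P, Q, R, S) = not (((((not P and Q) and not R) and not S) or (((not P and Q) and R) and S)) or (((P and Q) and not R) and not S))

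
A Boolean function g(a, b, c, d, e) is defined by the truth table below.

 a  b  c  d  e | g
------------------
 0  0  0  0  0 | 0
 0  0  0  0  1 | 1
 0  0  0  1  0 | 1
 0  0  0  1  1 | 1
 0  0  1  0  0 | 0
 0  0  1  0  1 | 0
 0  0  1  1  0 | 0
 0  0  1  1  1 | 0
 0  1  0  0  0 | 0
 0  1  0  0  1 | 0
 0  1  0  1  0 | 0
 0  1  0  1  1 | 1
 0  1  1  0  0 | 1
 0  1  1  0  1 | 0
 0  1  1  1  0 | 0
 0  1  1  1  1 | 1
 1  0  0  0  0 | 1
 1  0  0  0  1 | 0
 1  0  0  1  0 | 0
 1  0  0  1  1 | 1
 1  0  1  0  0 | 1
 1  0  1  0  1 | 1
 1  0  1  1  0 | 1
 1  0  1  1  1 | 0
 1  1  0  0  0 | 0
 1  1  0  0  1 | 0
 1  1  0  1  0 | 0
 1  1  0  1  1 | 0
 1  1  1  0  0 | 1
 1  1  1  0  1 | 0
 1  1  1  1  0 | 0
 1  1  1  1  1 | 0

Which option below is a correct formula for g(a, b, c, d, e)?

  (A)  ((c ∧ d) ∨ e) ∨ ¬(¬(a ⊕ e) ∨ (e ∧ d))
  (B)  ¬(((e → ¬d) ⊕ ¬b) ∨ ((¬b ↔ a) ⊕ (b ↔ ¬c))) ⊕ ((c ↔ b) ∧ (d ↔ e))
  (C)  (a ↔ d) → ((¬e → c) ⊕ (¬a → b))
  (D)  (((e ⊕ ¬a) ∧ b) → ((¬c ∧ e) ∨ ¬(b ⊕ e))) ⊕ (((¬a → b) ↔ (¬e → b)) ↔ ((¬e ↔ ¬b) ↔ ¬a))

B

(A) fails at (0,0,0,1,0): the formula yields 0, g is 1.
(C) fails at (0,0,1,0,0): the formula yields 1, g is 0.
(D) fails at (0,0,0,0,1): the formula yields 0, g is 1.
Only (B) survives; checking it on all 32 rows confirms it matches g.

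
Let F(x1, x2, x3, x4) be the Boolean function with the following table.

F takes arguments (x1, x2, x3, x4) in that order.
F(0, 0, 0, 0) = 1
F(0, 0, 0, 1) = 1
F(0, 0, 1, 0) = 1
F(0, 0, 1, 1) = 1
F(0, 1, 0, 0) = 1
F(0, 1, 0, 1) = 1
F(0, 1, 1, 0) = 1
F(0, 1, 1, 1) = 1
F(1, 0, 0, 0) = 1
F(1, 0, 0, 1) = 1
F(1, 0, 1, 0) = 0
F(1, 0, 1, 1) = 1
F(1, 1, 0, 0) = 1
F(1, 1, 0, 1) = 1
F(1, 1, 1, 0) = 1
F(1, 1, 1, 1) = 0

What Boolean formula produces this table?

F(x1, x2, x3, x4) = ((((x1 · x2') · x3) · x4') + (((x1 · x2) · x3) · x4))'

The 0-rows are (1,0,1,0), (1,1,1,1). Take each as a conjunction (x1·¬x2·x3·¬x4, x1·x2·x3·x4), form their disjunction, and complement — that gives a formula that is 1 everywhere F is.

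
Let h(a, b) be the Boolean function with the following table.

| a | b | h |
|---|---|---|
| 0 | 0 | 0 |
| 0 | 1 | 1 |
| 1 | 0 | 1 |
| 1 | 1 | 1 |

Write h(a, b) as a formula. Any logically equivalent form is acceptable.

h(a, b) = a | b

The output is 1 whenever at least one input is 1 — the OR of all inputs.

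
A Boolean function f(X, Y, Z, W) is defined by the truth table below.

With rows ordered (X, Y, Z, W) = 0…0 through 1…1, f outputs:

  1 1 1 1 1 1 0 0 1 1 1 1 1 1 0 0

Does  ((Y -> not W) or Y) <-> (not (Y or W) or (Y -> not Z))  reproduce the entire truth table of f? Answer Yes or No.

Evaluate ((Y -> not W) or Y) <-> (not (Y or W) or (Y -> not Z)) on each row and compare to f:
  X=0, Y=0, Z=0, W=0: formula gives 1, f = 1 ✓
  X=0, Y=0, Z=0, W=1: formula gives 1, f = 1 ✓
  X=0, Y=0, Z=1, W=0: formula gives 1, f = 1 ✓
  X=0, Y=0, Z=1, W=1: formula gives 1, f = 1 ✓
  … (the remaining 12 rows also agree.)
All 16 rows match — the expression computes f exactly.

Yes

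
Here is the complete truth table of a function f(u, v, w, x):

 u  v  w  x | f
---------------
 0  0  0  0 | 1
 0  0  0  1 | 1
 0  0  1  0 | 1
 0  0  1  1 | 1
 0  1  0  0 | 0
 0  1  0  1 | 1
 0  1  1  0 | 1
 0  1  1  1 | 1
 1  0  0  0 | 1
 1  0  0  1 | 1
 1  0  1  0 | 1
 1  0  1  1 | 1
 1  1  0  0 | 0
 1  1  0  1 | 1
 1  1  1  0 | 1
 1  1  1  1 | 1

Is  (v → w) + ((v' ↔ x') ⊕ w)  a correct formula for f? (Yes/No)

Yes

Check the formula against f row by row:
  u=0, v=0, w=0, x=0: formula gives 1, f = 1 ✓
  u=0, v=0, w=0, x=1: formula gives 1, f = 1 ✓
  u=0, v=0, w=1, x=0: formula gives 1, f = 1 ✓
  u=0, v=0, w=1, x=1: formula gives 1, f = 1 ✓
  …and likewise for the remaining 12 rows.
No disagreement on any input; they are logically equivalent.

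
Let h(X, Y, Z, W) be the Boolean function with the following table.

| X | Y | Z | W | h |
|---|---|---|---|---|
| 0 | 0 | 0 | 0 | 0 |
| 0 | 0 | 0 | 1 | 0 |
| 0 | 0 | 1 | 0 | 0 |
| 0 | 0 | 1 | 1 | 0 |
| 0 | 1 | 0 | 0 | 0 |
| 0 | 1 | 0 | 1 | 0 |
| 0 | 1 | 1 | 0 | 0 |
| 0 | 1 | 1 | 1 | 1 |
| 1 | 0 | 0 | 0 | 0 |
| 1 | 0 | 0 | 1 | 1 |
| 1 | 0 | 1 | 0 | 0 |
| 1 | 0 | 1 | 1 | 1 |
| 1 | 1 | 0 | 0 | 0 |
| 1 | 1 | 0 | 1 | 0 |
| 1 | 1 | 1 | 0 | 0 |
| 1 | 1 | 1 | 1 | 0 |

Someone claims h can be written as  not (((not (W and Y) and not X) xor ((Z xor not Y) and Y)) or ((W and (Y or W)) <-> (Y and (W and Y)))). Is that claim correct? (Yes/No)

Check the formula against h row by row:
  X=0, Y=0, Z=0, W=0: formula gives 0, h = 0 ✓
  X=0, Y=0, Z=0, W=1: formula gives 0, h = 0 ✓
  X=0, Y=0, Z=1, W=0: formula gives 0, h = 0 ✓
  X=0, Y=0, Z=1, W=1: formula gives 0, h = 0 ✓
  …
  X=0, Y=1, Z=1, W=1: formula gives 0, but h = 1 ✗
Row (0,1,1,1) is a counterexample, so the formula is not equivalent to h.

No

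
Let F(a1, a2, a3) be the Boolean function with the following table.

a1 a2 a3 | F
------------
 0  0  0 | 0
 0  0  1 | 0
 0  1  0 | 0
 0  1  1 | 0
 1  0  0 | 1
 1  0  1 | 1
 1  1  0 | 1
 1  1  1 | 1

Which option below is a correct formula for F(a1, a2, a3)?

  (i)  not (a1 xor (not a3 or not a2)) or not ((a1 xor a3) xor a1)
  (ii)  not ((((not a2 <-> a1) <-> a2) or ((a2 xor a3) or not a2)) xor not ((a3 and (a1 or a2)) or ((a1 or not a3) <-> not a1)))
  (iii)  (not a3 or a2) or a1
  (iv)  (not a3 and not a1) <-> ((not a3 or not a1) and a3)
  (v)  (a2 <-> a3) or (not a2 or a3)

(i): at (0,0,0) it gives 1, but F = 0 — eliminated.
(ii): at (0,0,1) it gives 1, but F = 0 — eliminated.
(iii): at (0,0,0) it gives 1, but F = 0 — eliminated.
(v): at (0,0,0) it gives 1, but F = 0 — eliminated.
That leaves (iv). Evaluating it on every row reproduces the table of F exactly.

iv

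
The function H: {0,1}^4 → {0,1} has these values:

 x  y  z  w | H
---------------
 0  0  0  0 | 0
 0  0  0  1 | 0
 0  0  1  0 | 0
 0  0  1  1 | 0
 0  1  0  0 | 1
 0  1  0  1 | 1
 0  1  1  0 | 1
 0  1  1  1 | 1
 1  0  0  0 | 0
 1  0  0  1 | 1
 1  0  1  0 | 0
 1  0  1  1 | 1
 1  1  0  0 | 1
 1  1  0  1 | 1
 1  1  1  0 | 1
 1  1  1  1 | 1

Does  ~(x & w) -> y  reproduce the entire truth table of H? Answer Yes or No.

Check the formula against H row by row:
  x=0, y=0, z=0, w=0: formula gives 0, H = 0 ✓
  x=0, y=0, z=0, w=1: formula gives 0, H = 0 ✓
  x=0, y=0, z=1, w=0: formula gives 0, H = 0 ✓
  x=0, y=0, z=1, w=1: formula gives 0, H = 0 ✓
  … (the remaining 12 rows also agree.)
Every row agrees, so the formula is equivalent.

Yes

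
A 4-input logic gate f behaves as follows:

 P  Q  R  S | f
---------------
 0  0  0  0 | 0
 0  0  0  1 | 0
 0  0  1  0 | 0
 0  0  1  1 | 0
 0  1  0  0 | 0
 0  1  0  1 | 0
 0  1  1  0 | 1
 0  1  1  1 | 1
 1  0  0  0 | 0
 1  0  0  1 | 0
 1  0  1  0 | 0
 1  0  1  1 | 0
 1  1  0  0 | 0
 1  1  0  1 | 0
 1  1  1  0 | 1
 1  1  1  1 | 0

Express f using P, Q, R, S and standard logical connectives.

f(P, Q, R, S) = ((((P' · Q) · R) · S') + (((P' · Q) · R) · S)) + (((P · Q) · R) · S')

Collect the rows where f=1 — (0,1,1,0), (0,1,1,1), (1,1,1,0) — and write one minterm per row: ¬P·Q·R·¬S, ¬P·Q·R·S, P·Q·R·¬S. Their union (logical OR) reproduces the table exactly.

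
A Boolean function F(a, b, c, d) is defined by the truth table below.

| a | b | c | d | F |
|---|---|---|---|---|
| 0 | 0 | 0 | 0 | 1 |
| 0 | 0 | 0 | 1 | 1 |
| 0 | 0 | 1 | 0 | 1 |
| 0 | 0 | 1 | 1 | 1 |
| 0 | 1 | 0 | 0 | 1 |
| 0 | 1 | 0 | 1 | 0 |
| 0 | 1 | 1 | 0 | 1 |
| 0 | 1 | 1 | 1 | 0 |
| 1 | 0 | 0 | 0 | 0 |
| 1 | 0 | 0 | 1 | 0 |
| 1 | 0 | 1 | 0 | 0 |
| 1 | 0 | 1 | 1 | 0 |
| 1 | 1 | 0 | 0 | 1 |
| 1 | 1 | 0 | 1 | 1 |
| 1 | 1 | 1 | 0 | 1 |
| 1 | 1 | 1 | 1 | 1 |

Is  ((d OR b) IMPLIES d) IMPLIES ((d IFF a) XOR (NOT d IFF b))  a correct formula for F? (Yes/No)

Evaluate ((d OR b) IMPLIES d) IMPLIES ((d IFF a) XOR (NOT d IFF b)) on each row and compare to F:
  a=0, b=0, c=0, d=0: formula gives 1, F = 1 ✓
  a=0, b=0, c=0, d=1: formula gives 1, F = 1 ✓
  a=0, b=0, c=1, d=0: formula gives 1, F = 1 ✓
  a=0, b=0, c=1, d=1: formula gives 1, F = 1 ✓
  … (the remaining 12 rows also agree.)
All 16 rows match — the expression computes F exactly.

Yes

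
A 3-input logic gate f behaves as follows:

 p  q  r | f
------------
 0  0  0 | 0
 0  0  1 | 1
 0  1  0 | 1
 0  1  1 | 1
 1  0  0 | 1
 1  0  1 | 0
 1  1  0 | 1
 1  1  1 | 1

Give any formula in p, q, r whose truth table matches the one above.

There are just 2 zero rows: (0,0,0), (1,0,1). Their minterms are ¬p·¬q·¬r, p·¬q·r; the OR of those covers precisely the 0-outputs, and negating it yields f.

f(p, q, r) = NOT (((NOT p AND NOT q) AND NOT r) OR ((p AND NOT q) AND r))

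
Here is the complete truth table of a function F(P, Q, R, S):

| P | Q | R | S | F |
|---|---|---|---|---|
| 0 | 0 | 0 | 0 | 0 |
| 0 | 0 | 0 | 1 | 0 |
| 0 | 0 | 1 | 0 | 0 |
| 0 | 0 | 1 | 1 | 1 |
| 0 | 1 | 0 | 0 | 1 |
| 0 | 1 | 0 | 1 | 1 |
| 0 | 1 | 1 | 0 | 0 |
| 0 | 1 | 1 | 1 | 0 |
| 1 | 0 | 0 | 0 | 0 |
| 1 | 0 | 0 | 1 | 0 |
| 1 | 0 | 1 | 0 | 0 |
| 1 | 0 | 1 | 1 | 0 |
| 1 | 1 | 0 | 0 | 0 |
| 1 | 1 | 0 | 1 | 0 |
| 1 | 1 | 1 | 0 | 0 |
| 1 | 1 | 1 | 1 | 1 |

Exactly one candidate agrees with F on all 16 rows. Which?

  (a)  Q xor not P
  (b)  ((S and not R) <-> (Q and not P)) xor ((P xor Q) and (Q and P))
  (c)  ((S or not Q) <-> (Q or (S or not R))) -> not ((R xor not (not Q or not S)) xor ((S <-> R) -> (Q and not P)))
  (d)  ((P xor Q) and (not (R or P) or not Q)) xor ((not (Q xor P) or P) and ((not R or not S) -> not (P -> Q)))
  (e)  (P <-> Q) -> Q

d

(a) disagrees with F on (0,0,0,0) (formula → 1, table → 0); rule it out.
(b) disagrees with F on (0,0,0,0) (formula → 1, table → 0); rule it out.
(c) disagrees with F on (0,0,0,0) (formula → 1, table → 0); rule it out.
(e) disagrees with F on (0,0,1,1) (formula → 0, table → 1); rule it out.
(d) is the remaining candidate, and it agrees with F on all 16 inputs.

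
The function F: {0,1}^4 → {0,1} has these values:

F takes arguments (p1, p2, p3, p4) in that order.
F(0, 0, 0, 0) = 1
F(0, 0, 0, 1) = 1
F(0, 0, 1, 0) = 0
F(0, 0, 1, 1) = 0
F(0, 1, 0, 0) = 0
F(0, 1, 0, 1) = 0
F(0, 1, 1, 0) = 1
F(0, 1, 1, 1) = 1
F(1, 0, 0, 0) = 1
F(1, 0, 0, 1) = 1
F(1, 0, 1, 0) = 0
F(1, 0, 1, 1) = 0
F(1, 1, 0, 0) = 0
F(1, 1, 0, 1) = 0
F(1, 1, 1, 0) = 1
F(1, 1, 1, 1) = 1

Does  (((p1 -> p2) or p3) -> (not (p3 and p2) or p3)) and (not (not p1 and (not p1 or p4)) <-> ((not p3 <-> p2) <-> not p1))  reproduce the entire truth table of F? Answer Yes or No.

Yes

Evaluate (((p1 -> p2) or p3) -> (not (p3 and p2) or p3)) and (not (not p1 and (not p1 or p4)) <-> ((not p3 <-> p2) <-> not p1)) on each row and compare to F:
  p1=0, p2=0, p3=0, p4=0: formula gives 1, F = 1 ✓
  p1=0, p2=0, p3=0, p4=1: formula gives 1, F = 1 ✓
  p1=0, p2=0, p3=1, p4=0: formula gives 0, F = 0 ✓
  p1=0, p2=0, p3=1, p4=1: formula gives 0, F = 0 ✓
  … (the remaining 12 rows also agree.)
No disagreement on any input; they are logically equivalent.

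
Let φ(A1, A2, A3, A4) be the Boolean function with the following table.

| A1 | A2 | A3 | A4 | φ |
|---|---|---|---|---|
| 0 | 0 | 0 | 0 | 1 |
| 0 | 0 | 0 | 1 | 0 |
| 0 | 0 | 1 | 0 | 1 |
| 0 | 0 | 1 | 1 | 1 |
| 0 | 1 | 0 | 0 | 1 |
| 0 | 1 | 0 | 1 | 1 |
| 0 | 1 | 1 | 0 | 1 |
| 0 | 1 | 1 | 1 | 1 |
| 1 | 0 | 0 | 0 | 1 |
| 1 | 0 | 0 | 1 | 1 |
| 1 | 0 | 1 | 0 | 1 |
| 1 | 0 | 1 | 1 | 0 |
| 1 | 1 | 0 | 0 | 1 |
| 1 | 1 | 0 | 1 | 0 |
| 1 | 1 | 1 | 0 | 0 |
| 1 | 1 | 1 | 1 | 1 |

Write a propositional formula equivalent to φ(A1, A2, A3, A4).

φ is 0 on only 4 rows — (0,0,0,1), (1,0,1,1), (1,1,0,1), (1,1,1,0). Writing each as a minterm (¬A1·¬A2·¬A3·A4, A1·¬A2·A3·A4, A1·A2·¬A3·A4, A1·A2·A3·¬A4) and OR-ing them characterizes exactly where φ=0, so φ is the negation of that disjunction.

φ(A1, A2, A3, A4) = NOT ((((((NOT A1 AND NOT A2) AND NOT A3) AND A4) OR (((A1 AND NOT A2) AND A3) AND A4)) OR (((A1 AND A2) AND NOT A3) AND A4)) OR (((A1 AND A2) AND A3) AND NOT A4))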